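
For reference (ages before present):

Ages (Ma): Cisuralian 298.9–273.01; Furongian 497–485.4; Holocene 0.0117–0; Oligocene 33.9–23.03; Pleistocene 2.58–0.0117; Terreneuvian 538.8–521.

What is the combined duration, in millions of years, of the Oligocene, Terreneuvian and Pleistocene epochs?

Each duration: Oligocene = 10.87; Terreneuvian = 17.8; Pleistocene = 2.5683.
Sum: 10.87 + 17.8 + 2.5683 = 31.2383 Myr.

31.2383 million years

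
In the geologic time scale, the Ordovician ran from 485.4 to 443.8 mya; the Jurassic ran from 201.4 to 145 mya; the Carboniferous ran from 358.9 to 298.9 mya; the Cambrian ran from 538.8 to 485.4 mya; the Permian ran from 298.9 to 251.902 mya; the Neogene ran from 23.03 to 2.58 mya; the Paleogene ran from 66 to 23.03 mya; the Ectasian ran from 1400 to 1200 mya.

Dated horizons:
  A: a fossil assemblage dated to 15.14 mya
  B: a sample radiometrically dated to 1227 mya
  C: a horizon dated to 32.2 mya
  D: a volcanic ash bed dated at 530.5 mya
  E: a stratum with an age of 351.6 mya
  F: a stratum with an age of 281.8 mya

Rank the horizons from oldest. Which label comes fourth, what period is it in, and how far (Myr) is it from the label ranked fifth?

F, in the Permian; 249.6 million years to C

Sorted oldest-first by Ma: B (1227), D (530.5), E (351.6), F (281.8), C (32.2), A (15.14).
The fourth oldest is F at 281.8 Ma, which lies in 298.9–251.902 Ma: the Permian.
The fifth oldest is C at 32.2 Ma; separation = |281.8 − 32.2| = 249.6 Myr.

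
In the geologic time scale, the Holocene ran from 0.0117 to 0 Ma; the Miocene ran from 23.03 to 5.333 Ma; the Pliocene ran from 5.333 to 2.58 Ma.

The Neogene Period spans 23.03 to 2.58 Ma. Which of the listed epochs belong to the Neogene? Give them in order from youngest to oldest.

Epochs with both bounds inside 23.03–2.58 Ma: Pliocene (5.333–2.58), Miocene (23.03–5.333).

Pliocene, Miocene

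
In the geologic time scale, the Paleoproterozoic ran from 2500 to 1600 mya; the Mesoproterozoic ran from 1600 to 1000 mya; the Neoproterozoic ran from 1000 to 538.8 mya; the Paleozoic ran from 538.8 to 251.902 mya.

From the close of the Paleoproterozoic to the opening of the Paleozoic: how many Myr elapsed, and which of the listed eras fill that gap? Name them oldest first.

1061.2 million years; Mesoproterozoic, Neoproterozoic

The Paleoproterozoic closes at 1600 Ma and the Paleozoic opens at 538.8 Ma, so the interval is 1600 − 538.8 = 1061.2 Myr.
An era fits inside if it starts at or after 1600 Ma and ends at or before 538.8 Ma; oldest first that gives Mesoproterozoic, Neoproterozoic.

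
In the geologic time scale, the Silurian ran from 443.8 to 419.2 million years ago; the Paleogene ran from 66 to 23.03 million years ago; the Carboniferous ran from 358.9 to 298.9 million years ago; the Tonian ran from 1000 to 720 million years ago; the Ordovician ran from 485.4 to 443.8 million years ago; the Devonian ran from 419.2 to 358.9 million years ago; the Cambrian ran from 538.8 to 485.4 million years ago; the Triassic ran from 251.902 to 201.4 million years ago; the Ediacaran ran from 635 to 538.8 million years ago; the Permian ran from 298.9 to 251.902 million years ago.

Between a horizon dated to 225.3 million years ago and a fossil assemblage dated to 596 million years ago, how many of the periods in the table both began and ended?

6

The older date is 596 Ma and the younger is 225.3 Ma.
Periods with start < 596 and end > 225.3 Ma: Cambrian (538.8–485.4), Ordovician (485.4–443.8), Silurian (443.8–419.2), Devonian (419.2–358.9), Carboniferous (358.9–298.9), Permian (298.9–251.902).
That is 6 complete periods.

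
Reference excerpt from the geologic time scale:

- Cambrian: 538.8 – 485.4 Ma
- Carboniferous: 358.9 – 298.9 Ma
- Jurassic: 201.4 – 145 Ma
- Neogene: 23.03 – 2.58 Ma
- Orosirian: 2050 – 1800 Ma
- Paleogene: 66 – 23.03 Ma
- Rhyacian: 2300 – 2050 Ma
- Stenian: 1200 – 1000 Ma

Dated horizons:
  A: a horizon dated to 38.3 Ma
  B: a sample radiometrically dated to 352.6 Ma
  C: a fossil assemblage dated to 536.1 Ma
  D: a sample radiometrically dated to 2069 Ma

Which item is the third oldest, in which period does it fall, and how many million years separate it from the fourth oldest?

B, in the Carboniferous; 314.3 million years to A

Sorted oldest-first by Ma: D (2069), C (536.1), B (352.6), A (38.3).
The third oldest is B at 352.6 Ma, which lies in 358.9–298.9 Ma: the Carboniferous.
The fourth oldest is A at 38.3 Ma; separation = |352.6 − 38.3| = 314.3 Myr.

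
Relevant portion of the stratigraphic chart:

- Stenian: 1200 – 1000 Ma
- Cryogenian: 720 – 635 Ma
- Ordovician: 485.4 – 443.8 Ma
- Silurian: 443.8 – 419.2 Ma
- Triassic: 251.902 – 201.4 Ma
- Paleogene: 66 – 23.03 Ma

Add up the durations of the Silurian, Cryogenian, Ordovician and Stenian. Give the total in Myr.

351.2 million years

Duration is start − end for each: (443.8 − 419.2) + (720 − 635) + (485.4 − 443.8) + (1200 − 1000).
That is 24.6 + 85 + 41.6 + 200, which totals 351.2 million years.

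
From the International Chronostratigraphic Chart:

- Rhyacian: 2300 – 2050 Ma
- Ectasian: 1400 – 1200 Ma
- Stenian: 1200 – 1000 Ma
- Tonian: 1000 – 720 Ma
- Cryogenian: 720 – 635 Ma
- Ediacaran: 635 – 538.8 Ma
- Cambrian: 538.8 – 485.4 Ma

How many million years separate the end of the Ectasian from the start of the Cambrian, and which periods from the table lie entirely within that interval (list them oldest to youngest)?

End of Ectasian = 1200 Ma; start of Cambrian = 538.8 Ma.
Gap = 1200 − 538.8 = 661.2 Myr.
Periods wholly inside 1200–538.8 Ma: Stenian (1200–1000), Tonian (1000–720), Cryogenian (720–635), Ediacaran (635–538.8).

661.2 million years; Stenian, Tonian, Cryogenian, Ediacaran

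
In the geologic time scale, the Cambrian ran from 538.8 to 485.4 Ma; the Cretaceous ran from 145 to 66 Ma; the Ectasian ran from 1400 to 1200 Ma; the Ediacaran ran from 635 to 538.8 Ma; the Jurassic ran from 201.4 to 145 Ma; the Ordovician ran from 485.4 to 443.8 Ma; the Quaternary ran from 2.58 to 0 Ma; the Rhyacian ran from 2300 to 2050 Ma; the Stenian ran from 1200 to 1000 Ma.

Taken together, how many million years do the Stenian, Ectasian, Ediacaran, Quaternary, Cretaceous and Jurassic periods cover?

634.18 million years

Duration is start − end for each: (1200 − 1000) + (1400 − 1200) + (635 − 538.8) + (2.58 − 0) + (145 − 66) + (201.4 − 145).
That is 200 + 200 + 96.2 + 2.58 + 79 + 56.4, which totals 634.18 million years.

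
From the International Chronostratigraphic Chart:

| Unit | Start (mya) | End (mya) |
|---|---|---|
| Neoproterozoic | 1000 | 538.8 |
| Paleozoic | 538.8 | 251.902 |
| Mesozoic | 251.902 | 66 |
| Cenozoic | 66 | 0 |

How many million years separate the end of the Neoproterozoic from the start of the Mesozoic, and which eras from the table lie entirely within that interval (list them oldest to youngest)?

286.898 million years; Paleozoic

The Neoproterozoic closes at 538.8 Ma and the Mesozoic opens at 251.902 Ma, so the interval is 538.8 − 251.902 = 286.898 Myr.
An era fits inside if it starts at or after 538.8 Ma and ends at or before 251.902 Ma; oldest first that gives Paleozoic.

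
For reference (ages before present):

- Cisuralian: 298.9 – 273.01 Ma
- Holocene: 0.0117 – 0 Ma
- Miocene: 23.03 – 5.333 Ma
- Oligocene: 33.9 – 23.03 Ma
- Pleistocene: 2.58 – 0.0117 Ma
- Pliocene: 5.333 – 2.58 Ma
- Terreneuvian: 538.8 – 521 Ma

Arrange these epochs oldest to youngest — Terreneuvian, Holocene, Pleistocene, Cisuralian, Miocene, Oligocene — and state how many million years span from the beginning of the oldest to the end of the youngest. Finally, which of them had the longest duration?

Terreneuvian, Cisuralian, Oligocene, Miocene, Pleistocene, Holocene; total span 538.8 Myr; longest is Cisuralian

From the excerpt: Terreneuvian 538.8–521; Holocene 0.0117–0; Pleistocene 2.58–0.0117; Cisuralian 298.9–273.01; Miocene 23.03–5.333; Oligocene 33.9–23.03 (Ma).
Larger Ma is earlier, so the oldest is Terreneuvian and the youngest is Holocene; oldest to youngest: Terreneuvian, Cisuralian, Oligocene, Miocene, Pleistocene, Holocene.
Oldest start 538.8 minus youngest end 0 gives 538.8 Myr overall.
Individual lengths (start − end): Cisuralian 25.89; Terreneuvian 17.8; Pleistocene 2.5683; Oligocene 10.87; Miocene 17.697; Holocene 0.0117. The largest is Cisuralian at 25.89 Myr.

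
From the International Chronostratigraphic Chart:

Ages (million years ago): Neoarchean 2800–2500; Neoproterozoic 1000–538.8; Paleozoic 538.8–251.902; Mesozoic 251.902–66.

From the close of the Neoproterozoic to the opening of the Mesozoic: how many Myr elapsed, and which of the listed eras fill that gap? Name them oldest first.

The Neoproterozoic closes at 538.8 Ma and the Mesozoic opens at 251.902 Ma, so the interval is 538.8 − 251.902 = 286.898 Myr.
An era fits inside if it starts at or after 538.8 Ma and ends at or before 251.902 Ma; oldest first that gives Paleozoic.

286.898 million years; Paleozoic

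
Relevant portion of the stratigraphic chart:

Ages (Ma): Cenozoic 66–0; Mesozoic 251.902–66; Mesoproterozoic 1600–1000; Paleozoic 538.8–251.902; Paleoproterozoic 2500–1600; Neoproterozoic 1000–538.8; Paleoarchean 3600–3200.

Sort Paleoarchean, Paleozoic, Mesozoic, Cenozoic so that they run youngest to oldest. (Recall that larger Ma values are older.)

Sorting by start age (ascending Ma, since larger Ma = older): Cenozoic start 66, Mesozoic start 251.902, Paleozoic start 538.8, Paleoarchean start 3600.

Cenozoic, Mesozoic, Paleozoic, Paleoarchean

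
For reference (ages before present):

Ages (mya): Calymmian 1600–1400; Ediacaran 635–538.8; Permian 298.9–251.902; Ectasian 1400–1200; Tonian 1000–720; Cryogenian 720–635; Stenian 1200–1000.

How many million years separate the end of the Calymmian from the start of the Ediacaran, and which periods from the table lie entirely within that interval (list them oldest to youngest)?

The Calymmian closes at 1400 Ma and the Ediacaran opens at 635 Ma, so the interval is 1400 − 635 = 765 Myr.
A period fits inside if it starts at or after 1400 Ma and ends at or before 635 Ma; oldest first that gives Ectasian, Stenian, Tonian, Cryogenian.

765 million years; Ectasian, Stenian, Tonian, Cryogenian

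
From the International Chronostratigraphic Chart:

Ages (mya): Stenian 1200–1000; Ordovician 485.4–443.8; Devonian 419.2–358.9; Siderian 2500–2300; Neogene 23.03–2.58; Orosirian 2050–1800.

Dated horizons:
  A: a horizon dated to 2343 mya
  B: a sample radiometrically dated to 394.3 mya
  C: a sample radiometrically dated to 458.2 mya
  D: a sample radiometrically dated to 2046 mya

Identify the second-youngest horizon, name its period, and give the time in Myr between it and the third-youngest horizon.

C, in the Ordovician; 1587.8 million years to D

Smaller Ma means younger, so youngest first: B 394.3 < C 458.2 < D 2046 < A 2343.
Counting 2 along gives C (458.2 Ma); the excerpt puts that inside the Ordovician, 485.4–443.8 Ma.
Next in line is D (2046 Ma), and 2046 − 458.2 = 1587.8 Myr.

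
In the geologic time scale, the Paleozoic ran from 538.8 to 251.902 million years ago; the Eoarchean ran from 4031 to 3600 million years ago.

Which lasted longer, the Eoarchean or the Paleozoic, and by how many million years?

Eoarchean, by 144.102 million years

Eoarchean: 4031 − 3600 = 431 Myr.
Paleozoic: 538.8 − 251.902 = 286.898 Myr.
Difference: 431 − 286.898 = 144.102 Myr, so the Eoarchean was longer.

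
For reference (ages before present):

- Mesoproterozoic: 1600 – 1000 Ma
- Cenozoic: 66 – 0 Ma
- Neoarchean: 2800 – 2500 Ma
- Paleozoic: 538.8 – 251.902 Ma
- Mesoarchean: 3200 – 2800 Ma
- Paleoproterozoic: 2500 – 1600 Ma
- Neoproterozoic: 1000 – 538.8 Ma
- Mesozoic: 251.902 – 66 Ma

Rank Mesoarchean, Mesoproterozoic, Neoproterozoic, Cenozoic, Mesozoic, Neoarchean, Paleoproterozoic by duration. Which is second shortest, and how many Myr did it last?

Mesozoic, 185.902 million years

Durations: Mesoarchean 400; Mesoproterozoic 600; Neoproterozoic 461.2; Cenozoic 66; Mesozoic 185.902; Neoarchean 300; Paleoproterozoic 900 Myr.
Sorted shortest-first: Cenozoic (66), Mesozoic (185.902), Neoarchean (300), Mesoarchean (400), Neoproterozoic (461.2), Mesoproterozoic (600), Paleoproterozoic (900).
The second shortest is Mesozoic at 185.902 Myr.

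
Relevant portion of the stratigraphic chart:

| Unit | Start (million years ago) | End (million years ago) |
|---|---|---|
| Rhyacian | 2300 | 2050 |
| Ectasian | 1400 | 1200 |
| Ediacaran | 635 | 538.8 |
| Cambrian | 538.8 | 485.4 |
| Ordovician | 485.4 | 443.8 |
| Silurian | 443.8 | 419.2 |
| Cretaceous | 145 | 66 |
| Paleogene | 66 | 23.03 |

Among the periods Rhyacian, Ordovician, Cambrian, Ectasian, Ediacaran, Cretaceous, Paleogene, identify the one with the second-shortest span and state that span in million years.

Paleogene, 42.97 million years

Durations: Rhyacian 250; Ordovician 41.6; Cambrian 53.4; Ectasian 200; Ediacaran 96.2; Cretaceous 79; Paleogene 42.97 Myr.
Sorted shortest-first: Ordovician (41.6), Paleogene (42.97), Cambrian (53.4), Cretaceous (79), Ediacaran (96.2), Ectasian (200), Rhyacian (250).
The second shortest is Paleogene at 42.97 Myr.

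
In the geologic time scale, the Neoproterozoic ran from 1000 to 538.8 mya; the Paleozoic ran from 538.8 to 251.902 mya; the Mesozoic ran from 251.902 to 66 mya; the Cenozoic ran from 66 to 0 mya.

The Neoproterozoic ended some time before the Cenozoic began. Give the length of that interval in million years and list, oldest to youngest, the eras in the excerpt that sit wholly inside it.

472.8 million years; Paleozoic, Mesozoic

The Neoproterozoic closes at 538.8 Ma and the Cenozoic opens at 66 Ma, so the interval is 538.8 − 66 = 472.8 Myr.
An era fits inside if it starts at or after 538.8 Ma and ends at or before 66 Ma; oldest first that gives Paleozoic, Mesozoic.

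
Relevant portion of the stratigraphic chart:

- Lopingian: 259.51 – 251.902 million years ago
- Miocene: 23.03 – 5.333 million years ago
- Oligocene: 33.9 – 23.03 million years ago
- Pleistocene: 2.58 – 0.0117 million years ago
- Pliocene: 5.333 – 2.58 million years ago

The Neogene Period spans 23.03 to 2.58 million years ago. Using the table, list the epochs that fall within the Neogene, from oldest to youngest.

Epochs with both bounds inside 23.03–2.58 Ma: Miocene (23.03–5.333), Pliocene (5.333–2.58).

Miocene, Pliocene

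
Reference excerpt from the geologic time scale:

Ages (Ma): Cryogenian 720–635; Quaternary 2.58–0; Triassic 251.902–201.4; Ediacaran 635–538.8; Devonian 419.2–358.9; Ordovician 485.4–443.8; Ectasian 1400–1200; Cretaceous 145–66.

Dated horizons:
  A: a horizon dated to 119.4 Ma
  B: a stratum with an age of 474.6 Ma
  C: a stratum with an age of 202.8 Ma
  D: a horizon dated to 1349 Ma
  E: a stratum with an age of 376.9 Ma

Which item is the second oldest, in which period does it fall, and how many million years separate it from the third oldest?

Larger Ma means older, so oldest first: D 1349 > B 474.6 > E 376.9 > C 202.8 > A 119.4.
Counting 2 along gives B (474.6 Ma); the excerpt puts that inside the Ordovician, 485.4–443.8 Ma.
Next in line is E (376.9 Ma), and 474.6 − 376.9 = 97.7 Myr.

B, in the Ordovician; 97.7 million years to E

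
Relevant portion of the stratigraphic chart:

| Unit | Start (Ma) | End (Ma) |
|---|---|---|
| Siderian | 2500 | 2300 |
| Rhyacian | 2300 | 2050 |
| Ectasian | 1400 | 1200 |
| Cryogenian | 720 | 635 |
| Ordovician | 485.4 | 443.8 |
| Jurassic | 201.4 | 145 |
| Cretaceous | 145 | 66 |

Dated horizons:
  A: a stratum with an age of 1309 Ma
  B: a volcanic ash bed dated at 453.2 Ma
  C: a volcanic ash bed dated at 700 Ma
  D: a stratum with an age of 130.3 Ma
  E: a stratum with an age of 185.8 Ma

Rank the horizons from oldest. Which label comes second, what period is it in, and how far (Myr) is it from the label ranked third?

Sorted oldest-first by Ma: A (1309), C (700), B (453.2), E (185.8), D (130.3).
The second oldest is C at 700 Ma, which lies in 720–635 Ma: the Cryogenian.
The third oldest is B at 453.2 Ma; separation = |700 − 453.2| = 246.8 Myr.

C, in the Cryogenian; 246.8 million years to B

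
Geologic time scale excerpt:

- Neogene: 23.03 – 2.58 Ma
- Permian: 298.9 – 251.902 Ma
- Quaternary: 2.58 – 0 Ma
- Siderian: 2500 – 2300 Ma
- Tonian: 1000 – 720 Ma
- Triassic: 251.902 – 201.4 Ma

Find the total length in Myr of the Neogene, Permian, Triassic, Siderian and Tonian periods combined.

Each duration: Neogene = 20.45; Permian = 46.998; Triassic = 50.502; Siderian = 200; Tonian = 280.
Sum: 20.45 + 46.998 + 50.502 + 200 + 280 = 597.95 Myr.

597.95 million years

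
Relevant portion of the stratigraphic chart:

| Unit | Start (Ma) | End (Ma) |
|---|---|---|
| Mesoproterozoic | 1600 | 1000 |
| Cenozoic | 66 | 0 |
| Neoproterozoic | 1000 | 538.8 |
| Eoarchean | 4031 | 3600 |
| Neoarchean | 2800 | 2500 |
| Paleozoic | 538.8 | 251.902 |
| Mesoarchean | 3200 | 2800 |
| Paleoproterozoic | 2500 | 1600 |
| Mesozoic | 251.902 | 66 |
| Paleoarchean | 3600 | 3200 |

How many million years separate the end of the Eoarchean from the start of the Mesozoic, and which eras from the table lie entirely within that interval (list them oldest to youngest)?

3348.098 million years; Paleoarchean, Mesoarchean, Neoarchean, Paleoproterozoic, Mesoproterozoic, Neoproterozoic, Paleozoic

The Eoarchean closes at 3600 Ma and the Mesozoic opens at 251.902 Ma, so the interval is 3600 − 251.902 = 3348.098 Myr.
An era fits inside if it starts at or after 3600 Ma and ends at or before 251.902 Ma; oldest first that gives Paleoarchean, Mesoarchean, Neoarchean, Paleoproterozoic, Mesoproterozoic, Neoproterozoic, Paleozoic.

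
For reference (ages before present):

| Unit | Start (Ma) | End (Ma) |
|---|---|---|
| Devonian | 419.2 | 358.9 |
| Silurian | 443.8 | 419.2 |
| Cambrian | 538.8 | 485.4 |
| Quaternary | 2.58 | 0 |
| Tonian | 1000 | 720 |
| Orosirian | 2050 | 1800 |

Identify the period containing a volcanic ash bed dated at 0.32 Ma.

Quaternary

0.32 Ma lies between 2.58 and 0 Ma, so it falls in the Quaternary.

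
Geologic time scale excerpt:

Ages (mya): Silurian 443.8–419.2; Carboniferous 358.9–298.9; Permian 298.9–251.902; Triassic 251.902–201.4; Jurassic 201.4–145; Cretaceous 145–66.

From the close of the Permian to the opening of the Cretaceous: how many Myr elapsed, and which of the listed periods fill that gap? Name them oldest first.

The Permian closes at 251.902 Ma and the Cretaceous opens at 145 Ma, so the interval is 251.902 − 145 = 106.902 Myr.
A period fits inside if it starts at or after 251.902 Ma and ends at or before 145 Ma; oldest first that gives Triassic, Jurassic.

106.902 million years; Triassic, Jurassic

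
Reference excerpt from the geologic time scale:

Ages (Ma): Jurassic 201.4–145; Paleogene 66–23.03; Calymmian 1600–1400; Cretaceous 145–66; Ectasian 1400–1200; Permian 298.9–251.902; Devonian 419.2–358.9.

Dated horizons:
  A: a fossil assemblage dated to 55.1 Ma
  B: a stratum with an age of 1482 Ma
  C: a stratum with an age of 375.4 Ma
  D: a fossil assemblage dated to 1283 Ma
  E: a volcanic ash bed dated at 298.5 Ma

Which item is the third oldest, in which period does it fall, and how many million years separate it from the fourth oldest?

C, in the Devonian; 76.9 million years to E

Sorted oldest-first by Ma: B (1482), D (1283), C (375.4), E (298.5), A (55.1).
The third oldest is C at 375.4 Ma, which lies in 419.2–358.9 Ma: the Devonian.
The fourth oldest is E at 298.5 Ma; separation = |375.4 − 298.5| = 76.9 Myr.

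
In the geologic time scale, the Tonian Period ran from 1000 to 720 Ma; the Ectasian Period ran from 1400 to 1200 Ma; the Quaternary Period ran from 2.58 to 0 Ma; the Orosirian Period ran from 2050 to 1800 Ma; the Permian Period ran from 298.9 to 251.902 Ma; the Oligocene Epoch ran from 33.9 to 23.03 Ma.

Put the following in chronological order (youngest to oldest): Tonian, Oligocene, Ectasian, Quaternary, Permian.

Quaternary, then Oligocene, then Permian, then Tonian, then Ectasian

Sorting by start age (ascending Ma, since larger Ma = older): Quaternary start 2.58, Oligocene start 33.9, Permian start 298.9, Tonian start 1000, Ectasian start 1400.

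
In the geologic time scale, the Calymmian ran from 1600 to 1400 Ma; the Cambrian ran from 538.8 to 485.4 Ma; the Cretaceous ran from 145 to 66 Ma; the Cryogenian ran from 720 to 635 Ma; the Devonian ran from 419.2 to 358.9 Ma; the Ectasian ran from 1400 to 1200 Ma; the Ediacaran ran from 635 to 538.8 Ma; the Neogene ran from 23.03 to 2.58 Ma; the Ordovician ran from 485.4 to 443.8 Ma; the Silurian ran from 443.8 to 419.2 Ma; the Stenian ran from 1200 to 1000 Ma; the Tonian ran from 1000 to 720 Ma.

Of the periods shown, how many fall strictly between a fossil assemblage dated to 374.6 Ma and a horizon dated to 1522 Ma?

1522 Ma sits inside the Calymmian (1600–1400) and 374.6 Ma inside the Devonian (419.2–358.9); neither of those is wholly between the two dates.
The listed periods lying completely between them are Ectasian, Stenian, Tonian, Cryogenian, Ediacaran, Cambrian, Ordovician, Silurian — 8 in all.

8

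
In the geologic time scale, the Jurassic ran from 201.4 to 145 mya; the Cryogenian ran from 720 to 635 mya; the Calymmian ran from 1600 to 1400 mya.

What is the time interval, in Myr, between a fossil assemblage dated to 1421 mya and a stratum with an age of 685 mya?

736 million years

1421 − 685 = 736 million years.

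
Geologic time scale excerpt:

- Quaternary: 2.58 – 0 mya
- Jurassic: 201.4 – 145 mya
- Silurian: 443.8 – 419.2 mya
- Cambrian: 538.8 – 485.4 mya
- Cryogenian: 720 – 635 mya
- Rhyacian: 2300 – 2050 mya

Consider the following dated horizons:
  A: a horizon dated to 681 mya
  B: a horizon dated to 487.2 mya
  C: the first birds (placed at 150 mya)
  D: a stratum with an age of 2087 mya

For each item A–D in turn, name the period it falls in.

A: 681 Ma lies in 720–635 Ma, so Cryogenian.
B: 487.2 Ma lies in 538.8–485.4 Ma, so Cambrian.
C: 150 Ma lies in 201.4–145 Ma, so Jurassic.
D: 2087 Ma lies in 2300–2050 Ma, so Rhyacian.

A — Cryogenian; B — Cambrian; C — Jurassic; D — Rhyacian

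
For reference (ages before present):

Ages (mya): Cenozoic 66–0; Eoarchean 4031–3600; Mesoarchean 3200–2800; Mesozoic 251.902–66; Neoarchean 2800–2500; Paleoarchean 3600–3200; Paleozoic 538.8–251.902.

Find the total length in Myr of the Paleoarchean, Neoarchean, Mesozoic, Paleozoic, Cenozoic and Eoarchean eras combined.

1669.8 million years

Duration is start − end for each: (3600 − 3200) + (2800 − 2500) + (251.902 − 66) + (538.8 − 251.902) + (66 − 0) + (4031 − 3600).
That is 400 + 300 + 185.902 + 286.898 + 66 + 431, which totals 1669.8 million years.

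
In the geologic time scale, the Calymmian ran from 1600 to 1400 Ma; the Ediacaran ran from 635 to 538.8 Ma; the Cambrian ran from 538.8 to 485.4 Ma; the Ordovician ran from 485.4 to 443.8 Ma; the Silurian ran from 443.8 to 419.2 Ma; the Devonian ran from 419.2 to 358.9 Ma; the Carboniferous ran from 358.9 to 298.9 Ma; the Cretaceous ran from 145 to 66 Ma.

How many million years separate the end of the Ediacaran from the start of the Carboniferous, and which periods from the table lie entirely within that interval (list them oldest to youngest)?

179.9 million years; Cambrian, Ordovician, Silurian, Devonian

End of Ediacaran = 538.8 Ma; start of Carboniferous = 358.9 Ma.
Gap = 538.8 − 358.9 = 179.9 Myr.
Periods wholly inside 538.8–358.9 Ma: Cambrian (538.8–485.4), Ordovician (485.4–443.8), Silurian (443.8–419.2), Devonian (419.2–358.9).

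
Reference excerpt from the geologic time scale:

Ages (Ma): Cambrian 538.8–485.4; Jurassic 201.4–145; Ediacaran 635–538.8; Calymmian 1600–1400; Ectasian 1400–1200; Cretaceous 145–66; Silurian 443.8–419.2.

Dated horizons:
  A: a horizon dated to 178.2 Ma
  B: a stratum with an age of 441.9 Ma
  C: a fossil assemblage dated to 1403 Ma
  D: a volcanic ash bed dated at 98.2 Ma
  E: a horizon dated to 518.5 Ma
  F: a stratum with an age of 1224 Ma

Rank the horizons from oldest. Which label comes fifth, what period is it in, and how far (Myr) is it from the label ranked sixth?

Larger Ma means older, so oldest first: C 1403 > F 1224 > E 518.5 > B 441.9 > A 178.2 > D 98.2.
Counting 5 along gives A (178.2 Ma); the excerpt puts that inside the Jurassic, 201.4–145 Ma.
Next in line is D (98.2 Ma), and 178.2 − 98.2 = 80 Myr.

A, in the Jurassic; 80 million years to D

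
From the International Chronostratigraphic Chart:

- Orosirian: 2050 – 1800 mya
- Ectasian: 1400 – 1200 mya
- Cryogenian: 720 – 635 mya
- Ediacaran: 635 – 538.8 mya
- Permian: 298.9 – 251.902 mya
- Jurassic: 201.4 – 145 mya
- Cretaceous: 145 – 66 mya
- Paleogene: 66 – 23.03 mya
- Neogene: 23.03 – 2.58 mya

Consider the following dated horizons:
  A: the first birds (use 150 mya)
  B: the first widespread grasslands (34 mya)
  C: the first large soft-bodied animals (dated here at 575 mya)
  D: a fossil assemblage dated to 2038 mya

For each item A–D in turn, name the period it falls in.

A: 150 Ma lies in 201.4–145 Ma, so Jurassic.
B: 34 Ma lies in 66–23.03 Ma, so Paleogene.
C: 575 Ma lies in 635–538.8 Ma, so Ediacaran.
D: 2038 Ma lies in 2050–1800 Ma, so Orosirian.

A — Jurassic; B — Paleogene; C — Ediacaran; D — Orosirian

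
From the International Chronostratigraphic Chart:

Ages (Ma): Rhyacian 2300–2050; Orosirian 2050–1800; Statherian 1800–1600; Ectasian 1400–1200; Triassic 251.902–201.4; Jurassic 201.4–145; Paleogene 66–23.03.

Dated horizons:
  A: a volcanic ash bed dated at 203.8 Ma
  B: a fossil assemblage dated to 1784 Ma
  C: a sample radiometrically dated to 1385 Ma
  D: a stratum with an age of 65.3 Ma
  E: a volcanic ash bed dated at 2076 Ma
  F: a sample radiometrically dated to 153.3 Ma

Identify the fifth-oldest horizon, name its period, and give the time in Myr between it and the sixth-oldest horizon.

Larger Ma means older, so oldest first: E 2076 > B 1784 > C 1385 > A 203.8 > F 153.3 > D 65.3.
Counting 5 along gives F (153.3 Ma); the excerpt puts that inside the Jurassic, 201.4–145 Ma.
Next in line is D (65.3 Ma), and 153.3 − 65.3 = 88 Myr.

F, in the Jurassic; 88 million years to D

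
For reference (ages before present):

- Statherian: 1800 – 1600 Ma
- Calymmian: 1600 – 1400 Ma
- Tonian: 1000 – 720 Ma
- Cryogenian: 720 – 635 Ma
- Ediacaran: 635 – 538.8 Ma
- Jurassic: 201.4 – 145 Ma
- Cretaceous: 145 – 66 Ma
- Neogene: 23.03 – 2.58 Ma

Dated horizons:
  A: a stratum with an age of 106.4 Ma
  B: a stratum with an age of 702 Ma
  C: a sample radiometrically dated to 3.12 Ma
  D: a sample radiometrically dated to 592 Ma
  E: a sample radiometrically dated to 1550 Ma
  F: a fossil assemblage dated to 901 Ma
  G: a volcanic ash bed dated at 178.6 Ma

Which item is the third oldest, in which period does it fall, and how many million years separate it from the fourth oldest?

B, in the Cryogenian; 110 million years to D

Larger Ma means older, so oldest first: E 1550 > F 901 > B 702 > D 592 > G 178.6 > A 106.4 > C 3.12.
Counting 3 along gives B (702 Ma); the excerpt puts that inside the Cryogenian, 720–635 Ma.
Next in line is D (592 Ma), and 702 − 592 = 110 Myr.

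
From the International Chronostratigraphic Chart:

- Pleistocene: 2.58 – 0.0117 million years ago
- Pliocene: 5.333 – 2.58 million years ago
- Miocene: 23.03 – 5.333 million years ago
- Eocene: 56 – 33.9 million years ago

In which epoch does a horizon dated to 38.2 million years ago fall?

Eocene

38.2 Ma lies between 56 and 33.9 Ma, so it falls in the Eocene.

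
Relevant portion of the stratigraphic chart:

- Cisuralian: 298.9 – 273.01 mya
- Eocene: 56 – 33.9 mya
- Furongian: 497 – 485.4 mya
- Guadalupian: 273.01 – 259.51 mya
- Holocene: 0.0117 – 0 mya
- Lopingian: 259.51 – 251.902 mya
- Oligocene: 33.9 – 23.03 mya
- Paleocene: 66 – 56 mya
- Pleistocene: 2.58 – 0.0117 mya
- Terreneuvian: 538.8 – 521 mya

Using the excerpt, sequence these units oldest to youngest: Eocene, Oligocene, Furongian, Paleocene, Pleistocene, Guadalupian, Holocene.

Furongian, Guadalupian, Paleocene, Eocene, Oligocene, Pleistocene, Holocene

Sorting by start age (descending Ma, since larger Ma = older): Furongian start 497, Guadalupian start 273.01, Paleocene start 66, Eocene start 56, Oligocene start 33.9, Pleistocene start 2.58, Holocene start 0.0117.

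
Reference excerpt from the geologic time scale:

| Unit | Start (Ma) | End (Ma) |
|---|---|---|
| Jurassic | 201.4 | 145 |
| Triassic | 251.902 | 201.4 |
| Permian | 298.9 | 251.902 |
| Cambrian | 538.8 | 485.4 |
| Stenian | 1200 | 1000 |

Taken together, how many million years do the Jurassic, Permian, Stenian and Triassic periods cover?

Each duration: Jurassic = 56.4; Permian = 46.998; Stenian = 200; Triassic = 50.502.
Sum: 56.4 + 46.998 + 200 + 50.502 = 353.9 Myr.

353.9 million years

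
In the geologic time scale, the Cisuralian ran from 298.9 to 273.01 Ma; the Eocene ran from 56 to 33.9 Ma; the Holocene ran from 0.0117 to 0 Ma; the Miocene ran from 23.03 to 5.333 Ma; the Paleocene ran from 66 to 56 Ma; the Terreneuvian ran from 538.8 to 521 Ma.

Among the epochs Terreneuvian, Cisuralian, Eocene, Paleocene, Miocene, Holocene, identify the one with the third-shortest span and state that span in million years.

Miocene, 17.697 million years

Start − end for each: Terreneuvian 538.8 − 521 = 17.8; Cisuralian 298.9 − 273.01 = 25.89; Eocene 56 − 33.9 = 22.1; Paleocene 66 − 56 = 10; Miocene 23.03 − 5.333 = 17.697; Holocene 0.0117 − 0 = 0.0117.
Ranking these from shortest: Holocene < Paleocene < Miocene < Terreneuvian < Eocene < Cisuralian.
Position 3 in that ranking is Miocene, which lasted 17.697 Myr.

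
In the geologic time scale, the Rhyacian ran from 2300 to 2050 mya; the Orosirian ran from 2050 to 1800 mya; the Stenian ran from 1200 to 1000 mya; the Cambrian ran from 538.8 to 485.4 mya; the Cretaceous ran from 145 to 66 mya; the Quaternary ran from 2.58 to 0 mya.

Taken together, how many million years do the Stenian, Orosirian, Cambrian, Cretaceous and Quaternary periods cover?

584.98 million years

Duration is start − end for each: (1200 − 1000) + (2050 − 1800) + (538.8 − 485.4) + (145 − 66) + (2.58 − 0).
That is 200 + 250 + 53.4 + 79 + 2.58, which totals 584.98 million years.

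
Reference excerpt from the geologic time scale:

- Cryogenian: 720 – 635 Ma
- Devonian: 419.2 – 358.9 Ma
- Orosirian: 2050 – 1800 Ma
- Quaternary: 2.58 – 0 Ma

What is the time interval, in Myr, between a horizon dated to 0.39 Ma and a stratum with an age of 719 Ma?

718.61 million years

719 − 0.39 = 718.61 million years.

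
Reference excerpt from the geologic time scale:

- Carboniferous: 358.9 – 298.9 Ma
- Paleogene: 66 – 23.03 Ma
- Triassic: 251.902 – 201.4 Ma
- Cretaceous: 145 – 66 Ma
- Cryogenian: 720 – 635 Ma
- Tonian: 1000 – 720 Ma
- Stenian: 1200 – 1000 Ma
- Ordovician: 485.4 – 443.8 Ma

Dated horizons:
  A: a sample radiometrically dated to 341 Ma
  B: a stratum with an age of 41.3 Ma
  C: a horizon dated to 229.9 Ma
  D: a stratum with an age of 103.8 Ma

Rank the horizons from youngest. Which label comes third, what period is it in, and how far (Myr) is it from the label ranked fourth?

Smaller Ma means younger, so youngest first: B 41.3 < D 103.8 < C 229.9 < A 341.
Counting 3 along gives C (229.9 Ma); the excerpt puts that inside the Triassic, 251.902–201.4 Ma.
Next in line is A (341 Ma), and 341 − 229.9 = 111.1 Myr.

C, in the Triassic; 111.1 million years to A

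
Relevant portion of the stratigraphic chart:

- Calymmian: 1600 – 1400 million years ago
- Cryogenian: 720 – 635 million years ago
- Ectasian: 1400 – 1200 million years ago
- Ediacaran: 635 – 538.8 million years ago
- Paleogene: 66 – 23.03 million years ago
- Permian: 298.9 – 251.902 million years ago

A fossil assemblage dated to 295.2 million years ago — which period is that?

295.2 Ma lies between 298.9 and 251.902 Ma, so it falls in the Permian.

Permian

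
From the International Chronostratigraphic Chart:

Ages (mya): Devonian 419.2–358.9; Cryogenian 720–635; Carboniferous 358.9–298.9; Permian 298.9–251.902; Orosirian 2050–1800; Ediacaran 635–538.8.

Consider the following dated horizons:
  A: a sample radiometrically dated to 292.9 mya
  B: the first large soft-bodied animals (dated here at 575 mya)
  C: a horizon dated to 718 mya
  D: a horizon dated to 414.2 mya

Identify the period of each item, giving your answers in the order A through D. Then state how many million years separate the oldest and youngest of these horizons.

Match each age against the start–end ranges in the excerpt: A = 292.9 Ma → Permian (298.9–251.902); B = 575 Ma → Ediacaran (635–538.8); C = 718 Ma → Cryogenian (720–635); D = 414.2 Ma → Devonian (419.2–358.9).
The largest age is 718 Ma and the smallest is 292.9 Ma; their difference is 425.1 Myr.

A — Permian; B — Ediacaran; C — Cryogenian; D — Devonian; span 425.1 million years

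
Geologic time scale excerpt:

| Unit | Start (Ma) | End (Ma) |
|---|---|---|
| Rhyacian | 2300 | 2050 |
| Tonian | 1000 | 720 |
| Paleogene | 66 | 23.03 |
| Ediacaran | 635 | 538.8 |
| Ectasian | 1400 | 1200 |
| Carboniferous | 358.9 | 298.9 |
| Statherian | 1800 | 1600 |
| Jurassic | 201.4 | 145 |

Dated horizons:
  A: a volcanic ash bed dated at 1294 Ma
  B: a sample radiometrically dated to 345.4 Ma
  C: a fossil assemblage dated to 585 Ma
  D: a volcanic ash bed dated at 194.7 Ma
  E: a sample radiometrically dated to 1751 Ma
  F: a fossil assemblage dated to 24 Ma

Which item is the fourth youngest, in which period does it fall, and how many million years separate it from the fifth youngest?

C, in the Ediacaran; 709 million years to A

Smaller Ma means younger, so youngest first: F 24 < D 194.7 < B 345.4 < C 585 < A 1294 < E 1751.
Counting 4 along gives C (585 Ma); the excerpt puts that inside the Ediacaran, 635–538.8 Ma.
Next in line is A (1294 Ma), and 1294 − 585 = 709 Myr.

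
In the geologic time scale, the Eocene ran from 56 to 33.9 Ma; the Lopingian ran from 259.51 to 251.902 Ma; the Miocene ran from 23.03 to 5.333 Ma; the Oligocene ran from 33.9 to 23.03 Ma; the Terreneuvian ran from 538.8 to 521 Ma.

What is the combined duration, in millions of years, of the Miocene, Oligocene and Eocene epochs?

50.667 million years

Duration is start − end for each: (23.03 − 5.333) + (33.9 − 23.03) + (56 − 33.9).
That is 17.697 + 10.87 + 22.1, which totals 50.667 million years.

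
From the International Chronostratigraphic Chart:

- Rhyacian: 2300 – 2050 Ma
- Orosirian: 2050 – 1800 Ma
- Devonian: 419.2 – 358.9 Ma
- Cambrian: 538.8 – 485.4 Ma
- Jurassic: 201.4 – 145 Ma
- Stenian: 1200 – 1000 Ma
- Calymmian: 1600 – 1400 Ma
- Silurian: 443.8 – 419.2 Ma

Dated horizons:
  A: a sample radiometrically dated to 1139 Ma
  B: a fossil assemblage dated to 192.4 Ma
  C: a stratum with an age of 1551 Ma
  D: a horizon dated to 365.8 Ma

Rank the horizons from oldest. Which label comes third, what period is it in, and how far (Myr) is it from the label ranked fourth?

Larger Ma means older, so oldest first: C 1551 > A 1139 > D 365.8 > B 192.4.
Counting 3 along gives D (365.8 Ma); the excerpt puts that inside the Devonian, 419.2–358.9 Ma.
Next in line is B (192.4 Ma), and 365.8 − 192.4 = 173.4 Myr.

D, in the Devonian; 173.4 million years to B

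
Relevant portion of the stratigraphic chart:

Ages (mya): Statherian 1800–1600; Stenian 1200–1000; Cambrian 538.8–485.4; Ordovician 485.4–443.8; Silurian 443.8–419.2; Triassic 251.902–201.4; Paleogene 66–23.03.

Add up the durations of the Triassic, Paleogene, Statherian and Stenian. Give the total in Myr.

493.472 million years

Duration is start − end for each: (251.902 − 201.4) + (66 − 23.03) + (1800 − 1600) + (1200 − 1000).
That is 50.502 + 42.97 + 200 + 200, which totals 493.472 million years.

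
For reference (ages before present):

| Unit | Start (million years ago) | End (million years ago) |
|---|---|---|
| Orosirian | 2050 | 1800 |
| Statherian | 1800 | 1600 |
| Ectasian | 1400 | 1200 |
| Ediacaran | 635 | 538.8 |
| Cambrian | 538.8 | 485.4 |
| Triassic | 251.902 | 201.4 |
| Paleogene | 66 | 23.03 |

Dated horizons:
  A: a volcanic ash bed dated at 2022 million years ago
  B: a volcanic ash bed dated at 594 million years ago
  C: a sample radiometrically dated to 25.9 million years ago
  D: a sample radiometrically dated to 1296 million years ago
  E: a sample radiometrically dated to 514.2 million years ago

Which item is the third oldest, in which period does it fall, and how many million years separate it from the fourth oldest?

B, in the Ediacaran; 79.8 million years to E

Sorted oldest-first by Ma: A (2022), D (1296), B (594), E (514.2), C (25.9).
The third oldest is B at 594 Ma, which lies in 635–538.8 Ma: the Ediacaran.
The fourth oldest is E at 514.2 Ma; separation = |594 − 514.2| = 79.8 Myr.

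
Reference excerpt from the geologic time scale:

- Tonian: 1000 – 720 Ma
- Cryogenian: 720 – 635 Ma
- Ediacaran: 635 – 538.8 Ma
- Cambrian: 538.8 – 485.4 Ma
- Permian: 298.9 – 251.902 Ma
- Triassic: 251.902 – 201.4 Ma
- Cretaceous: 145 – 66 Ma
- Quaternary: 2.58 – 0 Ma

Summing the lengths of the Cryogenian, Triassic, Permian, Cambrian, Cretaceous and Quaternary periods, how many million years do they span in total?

317.48 million years

Each duration: Cryogenian = 85; Triassic = 50.502; Permian = 46.998; Cambrian = 53.4; Cretaceous = 79; Quaternary = 2.58.
Sum: 85 + 50.502 + 46.998 + 53.4 + 79 + 2.58 = 317.48 Myr.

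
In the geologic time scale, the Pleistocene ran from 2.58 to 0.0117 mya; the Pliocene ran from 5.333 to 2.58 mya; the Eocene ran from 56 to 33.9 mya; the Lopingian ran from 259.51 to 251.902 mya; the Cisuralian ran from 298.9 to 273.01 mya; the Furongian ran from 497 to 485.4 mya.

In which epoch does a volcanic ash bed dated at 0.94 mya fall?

Pleistocene

0.94 Ma lies between 2.58 and 0.0117 Ma, so it falls in the Pleistocene.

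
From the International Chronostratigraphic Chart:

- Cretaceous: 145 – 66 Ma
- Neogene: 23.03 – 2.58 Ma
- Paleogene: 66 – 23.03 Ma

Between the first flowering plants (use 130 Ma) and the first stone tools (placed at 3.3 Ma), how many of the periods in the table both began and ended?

1

130 Ma sits inside the Cretaceous (145–66) and 3.3 Ma inside the Neogene (23.03–2.58); neither of those is wholly between the two dates.
The listed periods lying completely between them are Paleogene — 1 in all.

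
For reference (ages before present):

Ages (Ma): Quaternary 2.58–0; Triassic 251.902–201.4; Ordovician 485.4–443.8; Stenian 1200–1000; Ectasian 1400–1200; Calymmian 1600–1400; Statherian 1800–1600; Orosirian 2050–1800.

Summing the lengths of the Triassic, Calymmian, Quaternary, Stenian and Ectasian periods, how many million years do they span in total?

Duration is start − end for each: (251.902 − 201.4) + (1600 − 1400) + (2.58 − 0) + (1200 − 1000) + (1400 − 1200).
That is 50.502 + 200 + 2.58 + 200 + 200, which totals 653.082 million years.

653.082 million years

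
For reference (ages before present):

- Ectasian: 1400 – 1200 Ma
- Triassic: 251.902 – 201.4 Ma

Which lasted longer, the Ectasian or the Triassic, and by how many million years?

Ectasian, by 149.498 million years

Ectasian: 1400 − 1200 = 200 Myr.
Triassic: 251.902 − 201.4 = 50.502 Myr.
Difference: 200 − 50.502 = 149.498 Myr, so the Ectasian was longer.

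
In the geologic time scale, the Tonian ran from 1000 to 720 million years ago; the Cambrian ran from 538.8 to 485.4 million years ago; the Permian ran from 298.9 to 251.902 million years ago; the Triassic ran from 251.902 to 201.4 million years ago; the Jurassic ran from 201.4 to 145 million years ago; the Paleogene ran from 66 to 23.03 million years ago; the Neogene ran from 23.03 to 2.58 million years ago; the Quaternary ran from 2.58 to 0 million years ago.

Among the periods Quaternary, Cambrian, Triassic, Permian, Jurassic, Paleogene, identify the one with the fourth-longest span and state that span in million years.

Durations: Quaternary 2.58; Cambrian 53.4; Triassic 50.502; Permian 46.998; Jurassic 56.4; Paleogene 42.97 Myr.
Sorted longest-first: Jurassic (56.4), Cambrian (53.4), Triassic (50.502), Permian (46.998), Paleogene (42.97), Quaternary (2.58).
The fourth longest is Permian at 46.998 Myr.

Permian, 46.998 million years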